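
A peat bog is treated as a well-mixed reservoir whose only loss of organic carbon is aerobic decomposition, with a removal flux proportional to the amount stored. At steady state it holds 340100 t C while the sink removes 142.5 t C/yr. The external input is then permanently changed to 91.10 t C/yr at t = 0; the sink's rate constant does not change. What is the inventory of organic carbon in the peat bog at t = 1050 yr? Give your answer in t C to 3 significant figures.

296000 t C

Residence time τ = M₀/F₀ = 2387 yr. The eventual steady state is M_∞ = M₀·(F₁/F₀) = 340100 × 91.10/142.5 = 217430 t C.
The anomaly ΔM(t) = M(t) − M_∞ decays as ΔM₀·e^(−t/τ) with ΔM₀ = 340100 − 217430 = 122700 t C.
At t = 1050 yr, e^(−t/τ) = e^(−0.4399) = 0.6441, so ΔM = 79010 t C and M = 217430 + 79010 = 296440 t C.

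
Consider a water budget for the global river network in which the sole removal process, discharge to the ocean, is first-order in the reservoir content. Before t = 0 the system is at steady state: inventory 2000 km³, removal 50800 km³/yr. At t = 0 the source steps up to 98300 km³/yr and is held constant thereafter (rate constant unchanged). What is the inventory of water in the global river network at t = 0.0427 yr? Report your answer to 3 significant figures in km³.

Residence time τ = M₀/F₀ = 0.03937 yr. The eventual steady state is M_∞ = M₀·(F₁/F₀) = 2000 × 98300/50800 = 3870.1 km³.
The anomaly ΔM(t) = M(t) − M_∞ decays as ΔM₀·e^(−t/τ) with ΔM₀ = 2000 − 3870.1 = −1870 km³.
At t = 0.0427 yr, e^(−t/τ) = e^(−1.085) = 0.3380, so ΔM = −632.2 km³ and M = 3870.1 − 632.2 = 3237.9 km³.

3240 km³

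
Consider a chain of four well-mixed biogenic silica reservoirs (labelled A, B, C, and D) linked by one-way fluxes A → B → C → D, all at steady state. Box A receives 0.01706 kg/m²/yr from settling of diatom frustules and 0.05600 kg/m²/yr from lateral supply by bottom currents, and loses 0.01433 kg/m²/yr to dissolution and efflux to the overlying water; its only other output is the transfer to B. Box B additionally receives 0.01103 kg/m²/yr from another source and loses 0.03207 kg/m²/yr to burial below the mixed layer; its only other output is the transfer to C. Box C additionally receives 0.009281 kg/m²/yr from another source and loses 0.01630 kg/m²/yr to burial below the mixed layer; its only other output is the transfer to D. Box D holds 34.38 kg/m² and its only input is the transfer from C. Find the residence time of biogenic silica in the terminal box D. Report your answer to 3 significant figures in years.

Box A: F(A→B) = (0.01706 + 0.05600) − 0.01433 = 0.058730 kg/m²/yr.
Box B: F(B→C) = (0.058730 + 0.01103) − 0.03207 = 0.037690 kg/m²/yr.
Box C: F(C→D) = (0.037690 + 0.009281) − 0.01630 = 0.030671 kg/m²/yr.
Box D throughput = its input = 0.030671 kg/m²/yr; τ = 34.38 / 0.030671 = 1121 yr.

1120 yr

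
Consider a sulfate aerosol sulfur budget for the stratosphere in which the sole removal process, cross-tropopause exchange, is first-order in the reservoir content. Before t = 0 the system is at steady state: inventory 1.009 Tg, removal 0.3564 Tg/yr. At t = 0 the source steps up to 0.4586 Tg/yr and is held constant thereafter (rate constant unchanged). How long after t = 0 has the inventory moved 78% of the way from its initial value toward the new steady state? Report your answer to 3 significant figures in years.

4.29 yr

τ = M₀/F₀ = 1.009/0.3564 = 2.831 yr.
The remaining gap fraction is e^(−t/τ); 78% covered ⇒ e^(−t/τ) = 0.220.
t = −τ ln(0.220) = 2.831 × 1.514 = 4.287 yr.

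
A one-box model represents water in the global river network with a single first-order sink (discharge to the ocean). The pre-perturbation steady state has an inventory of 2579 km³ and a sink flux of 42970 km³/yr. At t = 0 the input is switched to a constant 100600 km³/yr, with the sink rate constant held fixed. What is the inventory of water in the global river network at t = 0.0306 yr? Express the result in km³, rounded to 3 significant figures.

3960 km³

The sink rate constant is k = F₀/M₀ = 42970/2579 = 16.66 yr⁻¹.
Solving dM/dt = F₁ − kM with M(0) = M₀ gives M(t) = F₁/k + (M₀ − F₁/k)·e^(−kt).
F₁/k = 100600/16.66 = 6037.9 km³; kt = 16.66 × 0.0306 = 0.5098, e^(−kt) = 0.6006.
M(0.0306) = 6037.9 + (2579 − 6037.9) × 0.6006 = 6037.9 − 2077 = 3960.5 km³.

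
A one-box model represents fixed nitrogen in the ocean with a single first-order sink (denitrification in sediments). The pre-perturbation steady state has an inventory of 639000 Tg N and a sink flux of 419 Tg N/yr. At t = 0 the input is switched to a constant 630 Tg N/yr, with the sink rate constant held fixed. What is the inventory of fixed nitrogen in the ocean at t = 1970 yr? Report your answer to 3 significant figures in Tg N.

872000 Tg N

τ = M₀/F₀ = 639000/419 = 1525 yr; rate constant k = 1/τ.
New steady state M_∞ = F₁/k = F₁·τ = 630 × 1525 = 960790 Tg N.
M(t) = M_∞ + (M₀ − M_∞)·e^(−t/τ); t/τ = 1970/1525 = 1.292, so e^(−t/τ) = 0.2748.
M(t) = 960790 − 321800 × 0.2748 = 872360 Tg N.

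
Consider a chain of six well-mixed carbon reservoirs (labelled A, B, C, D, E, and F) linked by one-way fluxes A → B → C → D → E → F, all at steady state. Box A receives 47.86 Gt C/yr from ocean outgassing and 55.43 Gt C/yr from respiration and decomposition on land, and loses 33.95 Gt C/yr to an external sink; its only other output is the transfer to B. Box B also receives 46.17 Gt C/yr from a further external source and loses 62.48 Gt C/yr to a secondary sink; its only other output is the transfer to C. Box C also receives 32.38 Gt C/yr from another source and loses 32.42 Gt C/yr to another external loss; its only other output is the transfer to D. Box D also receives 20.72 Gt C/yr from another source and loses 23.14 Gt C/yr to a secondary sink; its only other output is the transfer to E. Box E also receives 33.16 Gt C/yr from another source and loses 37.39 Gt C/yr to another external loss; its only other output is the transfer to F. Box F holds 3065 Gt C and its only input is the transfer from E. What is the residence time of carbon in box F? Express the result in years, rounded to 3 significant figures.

66.1 yr

Box A: F(A→B) = (47.86 + 55.43) − 33.95 = 69.340 Gt C/yr.
Box B: F(B→C) = (69.340 + 46.17) − 62.48 = 53.030 Gt C/yr.
Box C: F(C→D) = (53.030 + 32.38) − 32.42 = 52.990 Gt C/yr.
Box D: F(D→E) = (52.990 + 20.72) − 23.14 = 50.570 Gt C/yr.
Box E: F(E→F) = (50.570 + 33.16) − 37.39 = 46.340 Gt C/yr.
Box F throughput = its input = 46.340 Gt C/yr; τ = 3065 / 46.340 = 66.14 yr.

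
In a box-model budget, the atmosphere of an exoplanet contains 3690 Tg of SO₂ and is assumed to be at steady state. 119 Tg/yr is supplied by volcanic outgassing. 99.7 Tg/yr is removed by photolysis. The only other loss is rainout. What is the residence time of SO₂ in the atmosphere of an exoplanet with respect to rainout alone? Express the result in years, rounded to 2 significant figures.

At steady state ΣF_in = ΣF_out.
ΣF_in = 119.00 Tg/yr.
Rainout flux = ΣF_in − (99.7) = 119.00 − 99.70 = 19.30 Tg/yr.
τ = M / F = 3690 / 19.30 = 191.2 yr.

190 yr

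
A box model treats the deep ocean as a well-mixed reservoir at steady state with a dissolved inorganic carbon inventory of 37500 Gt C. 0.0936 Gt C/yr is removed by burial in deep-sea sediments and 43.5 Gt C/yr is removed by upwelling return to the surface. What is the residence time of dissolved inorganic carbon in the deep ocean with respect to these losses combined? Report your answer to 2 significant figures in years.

860 yr

Total removal = 0.09360 + 43.50 = 43.594 Gt C/yr.
τ = M / ΣF_out = 37500 / 43.594 = 860.2 yr.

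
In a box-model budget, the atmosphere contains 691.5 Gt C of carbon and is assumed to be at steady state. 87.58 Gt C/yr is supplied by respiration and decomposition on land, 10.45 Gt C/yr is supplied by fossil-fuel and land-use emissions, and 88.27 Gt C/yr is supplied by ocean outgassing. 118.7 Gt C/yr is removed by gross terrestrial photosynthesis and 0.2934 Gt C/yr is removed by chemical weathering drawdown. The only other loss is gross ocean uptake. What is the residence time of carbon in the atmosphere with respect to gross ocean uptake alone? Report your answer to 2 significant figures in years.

10 yr

At steady state ΣF_in = ΣF_out.
ΣF_in = 87.58 + 10.45 + 88.27 = 186.30 Gt C/yr.
Gross ocean uptake flux = ΣF_in − (118.7 + 0.2934) = 186.30 − 119.0 = 67.31 Gt C/yr.
τ = M / F = 691.5 / 67.31 = 10.27 yr.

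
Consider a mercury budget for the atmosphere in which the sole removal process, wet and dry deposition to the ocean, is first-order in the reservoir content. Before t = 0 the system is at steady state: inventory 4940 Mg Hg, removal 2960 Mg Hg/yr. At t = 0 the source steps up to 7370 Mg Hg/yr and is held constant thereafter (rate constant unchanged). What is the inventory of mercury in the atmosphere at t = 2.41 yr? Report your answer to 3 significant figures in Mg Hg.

10600 Mg Hg

τ = M₀/F₀ = 4940/2960 = 1.669 yr; rate constant k = 1/τ.
New steady state M_∞ = F₁/k = F₁·τ = 7370 × 1.669 = 12300 Mg Hg.
M(t) = M_∞ + (M₀ − M_∞)·e^(−t/τ); t/τ = 2.41/1.669 = 1.444, so e^(−t/τ) = 0.2360.
M(t) = 12300 − 7360 × 0.2360 = 10563 Mg Hg.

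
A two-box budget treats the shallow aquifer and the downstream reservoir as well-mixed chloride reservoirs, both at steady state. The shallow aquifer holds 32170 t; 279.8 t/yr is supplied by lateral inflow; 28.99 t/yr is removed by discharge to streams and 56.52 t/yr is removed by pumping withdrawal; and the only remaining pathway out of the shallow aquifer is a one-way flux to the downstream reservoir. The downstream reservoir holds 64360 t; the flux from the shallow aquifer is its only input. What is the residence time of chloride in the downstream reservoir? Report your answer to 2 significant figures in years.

Balance the shallow aquifer: ΣF_in = 279.80 t/yr.
Flux to the downstream reservoir = ΣF_in − (28.99 + 56.52) = 194.29 t/yr.
At steady state the output of the downstream reservoir equals its input, 194.29 t/yr.
τ = M / F = 64360 / 194.29 = 331.3 yr.

330 yr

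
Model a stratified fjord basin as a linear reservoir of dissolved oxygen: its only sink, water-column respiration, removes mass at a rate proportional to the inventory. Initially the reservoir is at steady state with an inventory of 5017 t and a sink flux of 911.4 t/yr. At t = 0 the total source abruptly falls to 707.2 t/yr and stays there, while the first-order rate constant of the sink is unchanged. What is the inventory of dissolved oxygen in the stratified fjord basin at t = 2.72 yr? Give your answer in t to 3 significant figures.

4580 t

The sink rate constant is k = F₀/M₀ = 911.4/5017 = 0.1817 yr⁻¹.
Solving dM/dt = F₁ − kM with M(0) = M₀ gives M(t) = F₁/k + (M₀ − F₁/k)·e^(−kt).
F₁/k = 707.2/0.1817 = 3892.9 t; kt = 0.1817 × 2.72 = 0.4941, e^(−kt) = 0.6101.
M(2.72) = 3892.9 + (5017 − 3892.9) × 0.6101 = 3892.9 + 685.8 = 4578.7 t.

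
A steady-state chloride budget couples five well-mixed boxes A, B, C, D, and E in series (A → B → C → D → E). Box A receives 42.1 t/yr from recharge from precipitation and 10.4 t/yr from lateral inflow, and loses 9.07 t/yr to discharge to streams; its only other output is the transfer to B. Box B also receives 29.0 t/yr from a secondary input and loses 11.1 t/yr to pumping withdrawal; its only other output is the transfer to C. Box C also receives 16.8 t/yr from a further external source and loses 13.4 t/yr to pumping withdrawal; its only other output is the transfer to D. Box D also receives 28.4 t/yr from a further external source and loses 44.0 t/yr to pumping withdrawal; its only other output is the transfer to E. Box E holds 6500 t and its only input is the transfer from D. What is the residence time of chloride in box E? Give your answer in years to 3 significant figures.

132 yr

Box A: F(A→B) = (42.1 + 10.4) − 9.07 = 43.430 t/yr.
Box B: F(B→C) = (43.430 + 29.0) − 11.1 = 61.330 t/yr.
Box C: F(C→D) = (61.330 + 16.8) − 13.4 = 64.730 t/yr.
Box D: F(D→E) = (64.730 + 28.4) − 44.0 = 49.130 t/yr.
Box E throughput = its input = 49.130 t/yr; τ = 6500 / 49.130 = 132.3 yr.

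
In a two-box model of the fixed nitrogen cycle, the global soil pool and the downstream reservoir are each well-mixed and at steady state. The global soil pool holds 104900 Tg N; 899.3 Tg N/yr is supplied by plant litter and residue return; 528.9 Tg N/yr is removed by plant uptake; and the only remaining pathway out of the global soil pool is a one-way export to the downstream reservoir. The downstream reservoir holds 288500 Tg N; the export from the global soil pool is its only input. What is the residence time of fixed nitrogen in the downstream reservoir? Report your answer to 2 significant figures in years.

Balance the global soil pool: ΣF_in = 899.30 Tg N/yr.
Export to the downstream reservoir = ΣF_in − (528.9) = 370.40 Tg N/yr.
At steady state the output of the downstream reservoir equals its input, 370.40 Tg N/yr.
τ = M / F = 288500 / 370.40 = 778.9 yr.

780 yr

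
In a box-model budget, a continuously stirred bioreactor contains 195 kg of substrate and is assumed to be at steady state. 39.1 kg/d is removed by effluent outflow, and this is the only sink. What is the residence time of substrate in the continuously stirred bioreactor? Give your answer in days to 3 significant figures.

4.99 d

τ = M / F = 195 / 39.1 = 4.987 d.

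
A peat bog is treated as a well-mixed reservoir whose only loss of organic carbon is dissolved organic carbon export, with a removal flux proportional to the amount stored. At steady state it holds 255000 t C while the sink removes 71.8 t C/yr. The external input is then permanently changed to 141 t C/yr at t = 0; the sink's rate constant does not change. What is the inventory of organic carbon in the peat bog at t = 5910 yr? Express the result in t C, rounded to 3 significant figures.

τ = M₀/F₀ = 255000/71.8 = 3552 yr; rate constant k = 1/τ.
New steady state M_∞ = F₁/k = F₁·τ = 141 × 3552 = 500770 t C.
M(t) = M_∞ + (M₀ − M_∞)·e^(−t/τ); t/τ = 5910/3552 = 1.664, so e^(−t/τ) = 0.1894.
M(t) = 500770 − 245800 × 0.1894 = 454230 t C.

454000 t C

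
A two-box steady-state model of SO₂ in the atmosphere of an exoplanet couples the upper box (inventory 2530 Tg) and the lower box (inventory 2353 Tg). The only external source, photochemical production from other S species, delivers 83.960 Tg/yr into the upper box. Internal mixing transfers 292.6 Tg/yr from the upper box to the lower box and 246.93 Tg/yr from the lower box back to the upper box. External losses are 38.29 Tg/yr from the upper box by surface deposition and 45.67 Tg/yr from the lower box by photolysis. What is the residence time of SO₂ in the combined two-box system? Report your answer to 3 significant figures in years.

Treat the two boxes together as one reservoir: the mixing fluxes between them are internal recycling, so τ = ΣM / Σ(external losses).
M_total = 2530 + 2353 = 4883.0 Tg.
ΣF_external_out = 38.29 + 45.67 = 83.960 Tg/yr.
τ = M_total / ΣF_ext = 4883.0 / 83.960 = 58.16 yr.

58.2 yr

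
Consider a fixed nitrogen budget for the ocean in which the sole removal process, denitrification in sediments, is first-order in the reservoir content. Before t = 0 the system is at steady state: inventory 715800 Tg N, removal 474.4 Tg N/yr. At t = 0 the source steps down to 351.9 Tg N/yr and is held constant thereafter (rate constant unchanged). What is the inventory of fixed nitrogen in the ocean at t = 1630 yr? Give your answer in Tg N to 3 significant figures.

594000 Tg N

τ = M₀/F₀ = 715800/474.4 = 1509 yr; rate constant k = 1/τ.
New steady state M_∞ = F₁/k = F₁·τ = 351.9 × 1509 = 530970 Tg N.
M(t) = M_∞ + (M₀ − M_∞)·e^(−t/τ); t/τ = 1630/1509 = 1.080, so e^(−t/τ) = 0.3395.
M(t) = 530970 + 184800 × 0.3395 = 593720 Tg N.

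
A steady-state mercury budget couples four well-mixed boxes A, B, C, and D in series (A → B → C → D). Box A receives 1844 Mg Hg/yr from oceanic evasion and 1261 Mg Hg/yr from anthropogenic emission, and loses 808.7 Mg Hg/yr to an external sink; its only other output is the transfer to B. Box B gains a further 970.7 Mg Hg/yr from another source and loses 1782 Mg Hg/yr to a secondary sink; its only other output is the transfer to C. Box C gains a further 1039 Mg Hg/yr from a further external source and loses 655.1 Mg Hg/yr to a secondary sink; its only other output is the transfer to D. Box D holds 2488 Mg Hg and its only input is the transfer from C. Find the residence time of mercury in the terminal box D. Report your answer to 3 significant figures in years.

1.33 yr

Box A: F(A→B) = (1844 + 1261) − 808.7 = 2296.3 Mg Hg/yr.
Box B: F(B→C) = (2296.3 + 970.7) − 1782 = 1485.0 Mg Hg/yr.
Box C: F(C→D) = (1485.0 + 1039) − 655.1 = 1868.9 Mg Hg/yr.
Box D throughput = its input = 1868.9 Mg Hg/yr; τ = 2488 / 1868.9 = 1.331 yr.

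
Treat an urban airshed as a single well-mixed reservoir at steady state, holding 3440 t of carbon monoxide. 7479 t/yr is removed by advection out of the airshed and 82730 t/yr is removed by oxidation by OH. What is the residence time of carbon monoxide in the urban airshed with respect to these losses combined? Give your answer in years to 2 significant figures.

0.038 yr

Total removal = 7479 + 82730 = 90209 t/yr.
τ = M / ΣF_out = 3440 / 90209 = 0.03813 yr.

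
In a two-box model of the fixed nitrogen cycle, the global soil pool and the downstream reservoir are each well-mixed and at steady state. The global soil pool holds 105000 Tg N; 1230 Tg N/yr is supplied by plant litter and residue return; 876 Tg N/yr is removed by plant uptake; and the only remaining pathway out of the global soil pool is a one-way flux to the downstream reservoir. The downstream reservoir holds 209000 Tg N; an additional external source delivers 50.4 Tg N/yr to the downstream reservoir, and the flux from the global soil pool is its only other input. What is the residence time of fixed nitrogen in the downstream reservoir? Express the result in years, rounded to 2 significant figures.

520 yr

Balance the global soil pool: ΣF_in = 1230.0 Tg N/yr.
Flux to the downstream reservoir = ΣF_in − (876) = 354.00 Tg N/yr.
Total input to the downstream reservoir = 354.00 + 50.4 = 404.40 Tg N/yr; at steady state this equals its total output.
τ = M / F = 209000 / 404.40 = 516.8 yr.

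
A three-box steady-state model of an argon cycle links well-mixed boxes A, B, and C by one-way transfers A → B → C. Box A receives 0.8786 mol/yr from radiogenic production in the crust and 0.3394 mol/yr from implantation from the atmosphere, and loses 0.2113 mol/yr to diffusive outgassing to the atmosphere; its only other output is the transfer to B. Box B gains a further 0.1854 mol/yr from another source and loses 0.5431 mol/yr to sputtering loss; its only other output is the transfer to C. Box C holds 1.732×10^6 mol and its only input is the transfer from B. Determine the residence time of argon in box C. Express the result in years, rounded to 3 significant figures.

2.67×10^6 yr

Box A: F(A→B) = (0.8786 + 0.3394) − 0.2113 = 1.0067 mol/yr.
Box B: F(B→C) = (1.0067 + 0.1854) − 0.5431 = 0.64900 mol/yr.
Box C throughput = its input = 0.64900 mol/yr; τ = 1.732×10^6 / 0.64900 = 2.669×10^6 yr.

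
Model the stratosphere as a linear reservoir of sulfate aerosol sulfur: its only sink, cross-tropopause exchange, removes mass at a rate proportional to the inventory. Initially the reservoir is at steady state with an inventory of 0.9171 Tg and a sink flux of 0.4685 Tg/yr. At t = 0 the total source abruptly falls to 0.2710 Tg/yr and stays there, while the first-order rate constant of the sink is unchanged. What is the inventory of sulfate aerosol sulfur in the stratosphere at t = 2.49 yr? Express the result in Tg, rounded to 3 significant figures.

Residence time τ = M₀/F₀ = 1.958 yr. The eventual steady state is M_∞ = M₀·(F₁/F₀) = 0.9171 × 0.2710/0.4685 = 0.53049 Tg.
The anomaly ΔM(t) = M(t) − M_∞ decays as ΔM₀·e^(−t/τ) with ΔM₀ = 0.9171 − 0.53049 = 0.3866 Tg.
At t = 2.49 yr, e^(−t/τ) = e^(−1.272) = 0.2803, so ΔM = 0.1084 Tg and M = 0.53049 + 0.1084 = 0.63884 Tg.

0.639 Tg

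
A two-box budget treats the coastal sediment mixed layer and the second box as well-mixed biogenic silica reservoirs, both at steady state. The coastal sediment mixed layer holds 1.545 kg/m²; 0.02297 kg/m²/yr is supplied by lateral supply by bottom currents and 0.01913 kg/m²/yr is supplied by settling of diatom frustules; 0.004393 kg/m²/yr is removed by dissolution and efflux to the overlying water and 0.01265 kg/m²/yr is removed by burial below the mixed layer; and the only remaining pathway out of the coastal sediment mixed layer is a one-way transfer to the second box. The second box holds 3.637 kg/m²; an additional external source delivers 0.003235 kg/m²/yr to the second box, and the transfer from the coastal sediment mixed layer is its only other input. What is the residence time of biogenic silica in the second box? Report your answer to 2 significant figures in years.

Balance the coastal sediment mixed layer: ΣF_in = 0.02297 + 0.01913 = 0.042100 kg/m²/yr.
Transfer to the second box = ΣF_in − (0.004393 + 0.01265) = 0.025057 kg/m²/yr.
Total input to the second box = 0.025057 + 0.003235 = 0.028292 kg/m²/yr; at steady state this equals its total output.
τ = M / F = 3.637 / 0.028292 = 128.6 yr.

130 yr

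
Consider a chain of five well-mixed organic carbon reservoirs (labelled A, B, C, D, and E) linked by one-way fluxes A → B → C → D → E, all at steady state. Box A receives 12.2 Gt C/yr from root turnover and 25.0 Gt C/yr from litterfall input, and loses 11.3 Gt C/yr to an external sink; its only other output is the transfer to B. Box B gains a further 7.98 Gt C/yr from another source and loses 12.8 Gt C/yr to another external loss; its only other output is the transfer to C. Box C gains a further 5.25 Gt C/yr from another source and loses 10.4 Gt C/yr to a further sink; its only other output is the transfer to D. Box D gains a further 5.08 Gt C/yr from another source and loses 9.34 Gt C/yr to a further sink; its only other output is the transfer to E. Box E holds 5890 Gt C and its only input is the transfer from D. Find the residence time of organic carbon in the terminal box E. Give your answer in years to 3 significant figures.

Box A: F(A→B) = (12.2 + 25.0) − 11.3 = 25.900 Gt C/yr.
Box B: F(B→C) = (25.900 + 7.98) − 12.8 = 21.080 Gt C/yr.
Box C: F(C→D) = (21.080 + 5.25) − 10.4 = 15.930 Gt C/yr.
Box D: F(D→E) = (15.930 + 5.08) − 9.34 = 11.670 Gt C/yr.
Box E throughput = its input = 11.670 Gt C/yr; τ = 5890 / 11.670 = 504.7 yr.

505 yr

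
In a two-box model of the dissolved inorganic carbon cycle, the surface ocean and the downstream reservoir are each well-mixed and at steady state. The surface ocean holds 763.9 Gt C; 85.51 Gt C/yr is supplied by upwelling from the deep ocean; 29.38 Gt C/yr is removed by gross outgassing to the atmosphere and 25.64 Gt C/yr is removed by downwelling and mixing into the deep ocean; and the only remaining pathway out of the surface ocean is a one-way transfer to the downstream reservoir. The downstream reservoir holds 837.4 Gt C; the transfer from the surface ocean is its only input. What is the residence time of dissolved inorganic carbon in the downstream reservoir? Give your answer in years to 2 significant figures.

Balance the surface ocean: ΣF_in = 85.510 Gt C/yr.
Transfer to the downstream reservoir = ΣF_in − (29.38 + 25.64) = 30.490 Gt C/yr.
At steady state the output of the downstream reservoir equals its input, 30.490 Gt C/yr.
τ = M / F = 837.4 / 30.490 = 27.46 yr.

27 yr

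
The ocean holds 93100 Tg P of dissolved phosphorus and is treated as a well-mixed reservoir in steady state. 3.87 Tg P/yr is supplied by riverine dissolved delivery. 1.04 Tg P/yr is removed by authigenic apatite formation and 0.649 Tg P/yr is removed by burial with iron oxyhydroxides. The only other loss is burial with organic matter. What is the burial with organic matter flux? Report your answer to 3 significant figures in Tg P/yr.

At steady state ΣF_in = ΣF_out.
ΣF_in = 3.8700 Tg P/yr.
Burial with organic matter flux = ΣF_in − (1.04 + 0.649) = 3.8700 − 1.689 = 2.181 Tg P/yr.

2.18 Tg P/yr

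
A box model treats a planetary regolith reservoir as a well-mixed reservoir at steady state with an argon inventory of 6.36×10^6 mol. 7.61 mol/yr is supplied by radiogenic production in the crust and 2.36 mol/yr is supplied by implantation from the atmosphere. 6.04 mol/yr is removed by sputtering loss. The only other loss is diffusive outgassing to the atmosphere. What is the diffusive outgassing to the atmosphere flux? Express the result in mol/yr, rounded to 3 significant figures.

3.93 mol/yr

At steady state ΣF_in = ΣF_out.
ΣF_in = 7.61 + 2.36 = 9.9700 mol/yr.
Diffusive outgassing to the atmosphere flux = ΣF_in − (6.04) = 9.9700 − 6.040 = 3.930 mol/yr.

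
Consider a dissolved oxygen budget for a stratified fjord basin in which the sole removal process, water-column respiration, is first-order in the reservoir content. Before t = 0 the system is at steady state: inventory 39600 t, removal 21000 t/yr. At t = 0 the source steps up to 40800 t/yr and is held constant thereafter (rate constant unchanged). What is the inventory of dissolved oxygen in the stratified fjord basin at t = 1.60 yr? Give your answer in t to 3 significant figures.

61000 t

The sink rate constant is k = F₀/M₀ = 21000/39600 = 0.5303 yr⁻¹.
Solving dM/dt = F₁ − kM with M(0) = M₀ gives M(t) = F₁/k + (M₀ − F₁/k)·e^(−kt).
F₁/k = 40800/0.5303 = 76937 t; kt = 0.5303 × 1.60 = 0.8485, e^(−kt) = 0.4281.
M(1.60) = 76937 + (39600 − 76937) × 0.4281 = 76937 − 15980 = 60954 t.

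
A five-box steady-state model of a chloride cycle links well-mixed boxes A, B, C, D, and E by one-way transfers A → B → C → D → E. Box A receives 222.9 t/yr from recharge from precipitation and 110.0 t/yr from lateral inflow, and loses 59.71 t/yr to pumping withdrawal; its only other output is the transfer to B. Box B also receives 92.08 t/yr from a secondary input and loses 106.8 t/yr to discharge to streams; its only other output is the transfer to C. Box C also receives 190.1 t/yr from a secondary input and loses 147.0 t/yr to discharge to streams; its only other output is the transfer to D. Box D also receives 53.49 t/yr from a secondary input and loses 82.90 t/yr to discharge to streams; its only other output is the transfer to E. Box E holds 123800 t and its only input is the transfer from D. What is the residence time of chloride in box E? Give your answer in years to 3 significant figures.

Box A: F(A→B) = (222.9 + 110.0) − 59.71 = 273.19 t/yr.
Box B: F(B→C) = (273.19 + 92.08) − 106.8 = 258.47 t/yr.
Box C: F(C→D) = (258.47 + 190.1) − 147.0 = 301.57 t/yr.
Box D: F(D→E) = (301.57 + 53.49) − 82.90 = 272.16 t/yr.
Box E throughput = its input = 272.16 t/yr; τ = 123800 / 272.16 = 454.9 yr.

455 yr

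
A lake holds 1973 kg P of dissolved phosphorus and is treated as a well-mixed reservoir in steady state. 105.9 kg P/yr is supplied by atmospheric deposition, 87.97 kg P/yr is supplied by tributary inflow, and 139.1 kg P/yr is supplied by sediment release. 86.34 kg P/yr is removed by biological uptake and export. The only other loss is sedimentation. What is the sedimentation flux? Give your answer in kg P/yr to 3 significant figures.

At steady state ΣF_in = ΣF_out.
ΣF_in = 105.9 + 87.97 + 139.1 = 332.97 kg P/yr.
Sedimentation flux = ΣF_in − (86.34) = 332.97 − 86.34 = 246.6 kg P/yr.

247 kg P/yr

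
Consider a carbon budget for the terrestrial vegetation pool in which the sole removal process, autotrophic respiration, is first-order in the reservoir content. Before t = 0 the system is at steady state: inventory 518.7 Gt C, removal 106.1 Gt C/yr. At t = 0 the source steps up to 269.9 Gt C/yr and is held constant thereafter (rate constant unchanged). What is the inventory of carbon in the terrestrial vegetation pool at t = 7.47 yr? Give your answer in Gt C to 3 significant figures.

The sink rate constant is k = F₀/M₀ = 106.1/518.7 = 0.2045 yr⁻¹.
Solving dM/dt = F₁ − kM with M(0) = M₀ gives M(t) = F₁/k + (M₀ − F₁/k)·e^(−kt).
F₁/k = 269.9/0.2045 = 1319.5 Gt C; kt = 0.2045 × 7.47 = 1.528, e^(−kt) = 0.2170.
M(7.47) = 1319.5 + (518.7 − 1319.5) × 0.2170 = 1319.5 − 173.7 = 1145.7 Gt C.

1150 Gt C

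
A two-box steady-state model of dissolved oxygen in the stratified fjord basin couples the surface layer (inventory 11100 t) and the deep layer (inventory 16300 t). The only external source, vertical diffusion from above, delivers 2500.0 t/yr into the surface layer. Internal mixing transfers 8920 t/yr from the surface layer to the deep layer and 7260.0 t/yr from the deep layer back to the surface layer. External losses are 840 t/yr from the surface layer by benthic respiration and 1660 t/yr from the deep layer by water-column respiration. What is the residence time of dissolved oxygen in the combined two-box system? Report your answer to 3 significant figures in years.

11.0 yr

For the system as a whole, the A↔B exchange is internal and contributes nothing to the throughput; only the external sinks remove mass.
M_total = 11100 + 16300 = 27400 t.
ΣF_external_out = 840 + 1660 = 2500.0 t/yr.
τ = M_total / ΣF_ext = 27400 / 2500.0 = 10.96 yr.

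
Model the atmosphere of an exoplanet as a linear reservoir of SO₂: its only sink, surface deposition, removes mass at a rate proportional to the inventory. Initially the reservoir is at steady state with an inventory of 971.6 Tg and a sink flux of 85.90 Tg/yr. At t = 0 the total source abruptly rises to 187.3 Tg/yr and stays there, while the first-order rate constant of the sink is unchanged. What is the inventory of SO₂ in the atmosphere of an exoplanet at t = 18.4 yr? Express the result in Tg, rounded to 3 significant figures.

The sink rate constant is k = F₀/M₀ = 85.90/971.6 = 0.08841 yr⁻¹.
Solving dM/dt = F₁ − kM with M(0) = M₀ gives M(t) = F₁/k + (M₀ − F₁/k)·e^(−kt).
F₁/k = 187.3/0.08841 = 2118.5 Tg; kt = 0.08841 × 18.4 = 1.627, e^(−kt) = 0.1966.
M(18.4) = 2118.5 + (971.6 − 2118.5) × 0.1966 = 2118.5 − 225.4 = 1893.1 Tg.

1890 Tg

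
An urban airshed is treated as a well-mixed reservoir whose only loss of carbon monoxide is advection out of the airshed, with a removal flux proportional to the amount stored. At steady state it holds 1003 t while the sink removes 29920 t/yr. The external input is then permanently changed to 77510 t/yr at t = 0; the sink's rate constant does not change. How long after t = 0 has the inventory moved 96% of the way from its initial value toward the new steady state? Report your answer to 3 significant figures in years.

τ = M₀/F₀ = 1003/29920 = 0.03352 yr.
The remaining gap fraction is e^(−t/τ); 96% covered ⇒ e^(−t/τ) = 0.0400.
t = −τ ln(0.0400) = 0.03352 × 3.219 = 0.1079 yr.

0.108 yr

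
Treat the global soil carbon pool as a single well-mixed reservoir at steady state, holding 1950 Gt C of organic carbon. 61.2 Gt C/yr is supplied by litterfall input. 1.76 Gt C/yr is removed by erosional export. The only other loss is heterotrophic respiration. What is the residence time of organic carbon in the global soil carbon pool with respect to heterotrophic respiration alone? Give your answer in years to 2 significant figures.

At steady state ΣF_in = ΣF_out.
ΣF_in = 61.200 Gt C/yr.
Heterotrophic respiration flux = ΣF_in − (1.76) = 61.200 − 1.760 = 59.44 Gt C/yr.
τ = M / F = 1950 / 59.44 = 32.81 yr.

33 yr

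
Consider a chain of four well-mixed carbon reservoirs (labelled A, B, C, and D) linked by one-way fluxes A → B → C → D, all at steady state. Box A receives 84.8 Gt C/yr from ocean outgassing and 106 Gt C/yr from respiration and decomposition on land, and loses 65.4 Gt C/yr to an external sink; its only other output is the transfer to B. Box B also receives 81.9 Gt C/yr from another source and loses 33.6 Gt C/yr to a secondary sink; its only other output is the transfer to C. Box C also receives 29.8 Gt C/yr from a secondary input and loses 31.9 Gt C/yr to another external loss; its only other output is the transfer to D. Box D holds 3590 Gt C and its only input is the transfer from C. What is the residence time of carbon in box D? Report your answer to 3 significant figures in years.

20.9 yr

Box A: F(A→B) = (84.8 + 106) − 65.4 = 125.40 Gt C/yr.
Box B: F(B→C) = (125.40 + 81.9) − 33.6 = 173.70 Gt C/yr.
Box C: F(C→D) = (173.70 + 29.8) − 31.9 = 171.60 Gt C/yr.
Box D throughput = its input = 171.60 Gt C/yr; τ = 3590 / 171.60 = 20.92 yr.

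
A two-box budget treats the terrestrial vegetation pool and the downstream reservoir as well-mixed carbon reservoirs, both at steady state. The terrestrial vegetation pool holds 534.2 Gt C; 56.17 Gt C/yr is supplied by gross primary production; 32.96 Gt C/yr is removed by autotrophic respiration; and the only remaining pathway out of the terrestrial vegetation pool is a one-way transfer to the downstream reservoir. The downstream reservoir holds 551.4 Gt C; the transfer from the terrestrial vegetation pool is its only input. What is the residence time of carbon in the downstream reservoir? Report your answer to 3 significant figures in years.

23.8 yr

Balance the terrestrial vegetation pool: ΣF_in = 56.170 Gt C/yr.
Transfer to the downstream reservoir = ΣF_in − (32.96) = 23.210 Gt C/yr.
At steady state the output of the downstream reservoir equals its input, 23.210 Gt C/yr.
τ = M / F = 551.4 / 23.210 = 23.76 yr.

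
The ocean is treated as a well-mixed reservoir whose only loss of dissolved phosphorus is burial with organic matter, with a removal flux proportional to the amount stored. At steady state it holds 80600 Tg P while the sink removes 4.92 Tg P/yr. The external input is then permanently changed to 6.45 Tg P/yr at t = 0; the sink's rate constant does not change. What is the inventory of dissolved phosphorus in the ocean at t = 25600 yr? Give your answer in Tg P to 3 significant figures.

Residence time τ = M₀/F₀ = 16380 yr. The eventual steady state is M_∞ = M₀·(F₁/F₀) = 80600 × 6.45/4.92 = 105660 Tg P.
The anomaly ΔM(t) = M(t) − M_∞ decays as ΔM₀·e^(−t/τ) with ΔM₀ = 80600 − 105660 = −25060 Tg P.
At t = 25600 yr, e^(−t/τ) = e^(−1.563) = 0.2096, so ΔM = −5253 Tg P and M = 105660 − 5253 = 100410 Tg P.

100000 Tg P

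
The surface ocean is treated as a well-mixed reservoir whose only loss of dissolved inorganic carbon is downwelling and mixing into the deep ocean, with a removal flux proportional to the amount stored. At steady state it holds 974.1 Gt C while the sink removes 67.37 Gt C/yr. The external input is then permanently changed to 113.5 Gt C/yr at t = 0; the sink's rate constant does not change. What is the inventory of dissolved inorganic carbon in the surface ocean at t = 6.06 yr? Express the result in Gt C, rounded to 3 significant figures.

1200 Gt C

Residence time τ = M₀/F₀ = 14.46 yr. The eventual steady state is M_∞ = M₀·(F₁/F₀) = 974.1 × 113.5/67.37 = 1641.1 Gt C.
The anomaly ΔM(t) = M(t) − M_∞ decays as ΔM₀·e^(−t/τ) with ΔM₀ = 974.1 − 1641.1 = −667.0 Gt C.
At t = 6.06 yr, e^(−t/τ) = e^(−0.4191) = 0.6576, so ΔM = −438.6 Gt C and M = 1641.1 − 438.6 = 1202.5 Gt C.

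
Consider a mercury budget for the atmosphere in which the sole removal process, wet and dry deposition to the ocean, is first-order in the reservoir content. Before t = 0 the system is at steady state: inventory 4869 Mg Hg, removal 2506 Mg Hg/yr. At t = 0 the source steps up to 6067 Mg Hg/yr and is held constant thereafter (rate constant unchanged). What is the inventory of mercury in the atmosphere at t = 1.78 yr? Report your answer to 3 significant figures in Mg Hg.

The sink rate constant is k = F₀/M₀ = 2506/4869 = 0.5147 yr⁻¹.
Solving dM/dt = F₁ − kM with M(0) = M₀ gives M(t) = F₁/k + (M₀ − F₁/k)·e^(−kt).
F₁/k = 6067/0.5147 = 11788 Mg Hg; kt = 0.5147 × 1.78 = 0.9161, e^(−kt) = 0.4001.
M(1.78) = 11788 + (4869 − 11788) × 0.4001 = 11788 − 2768 = 9019.9 Mg Hg.

9020 Mg Hg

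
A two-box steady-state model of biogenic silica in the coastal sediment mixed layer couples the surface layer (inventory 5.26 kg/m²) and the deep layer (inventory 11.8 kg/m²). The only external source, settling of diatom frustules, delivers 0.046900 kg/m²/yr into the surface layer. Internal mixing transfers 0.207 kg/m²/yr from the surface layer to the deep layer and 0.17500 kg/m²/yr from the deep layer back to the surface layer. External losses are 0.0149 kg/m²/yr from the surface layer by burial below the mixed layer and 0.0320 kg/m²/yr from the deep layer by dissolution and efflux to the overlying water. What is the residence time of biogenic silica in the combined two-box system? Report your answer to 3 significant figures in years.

364 yr

For the system as a whole, the A↔B exchange is internal and contributes nothing to the throughput; only the external sinks remove mass.
M_total = 5.26 + 11.8 = 17.060 kg/m².
ΣF_external_out = 0.0149 + 0.0320 = 0.046900 kg/m²/yr.
τ = M_total / ΣF_ext = 17.060 / 0.046900 = 363.8 yr.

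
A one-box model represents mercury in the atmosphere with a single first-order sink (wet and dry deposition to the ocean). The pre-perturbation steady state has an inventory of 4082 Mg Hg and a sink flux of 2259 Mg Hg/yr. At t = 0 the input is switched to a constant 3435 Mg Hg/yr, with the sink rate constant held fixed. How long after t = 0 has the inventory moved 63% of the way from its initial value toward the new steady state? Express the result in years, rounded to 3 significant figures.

1.80 yr

τ = M₀/F₀ = 4082/2259 = 1.807 yr.
The remaining gap fraction is e^(−t/τ); 63% covered ⇒ e^(−t/τ) = 0.370.
t = −τ ln(0.370) = 1.807 × 0.9943 = 1.797 yr.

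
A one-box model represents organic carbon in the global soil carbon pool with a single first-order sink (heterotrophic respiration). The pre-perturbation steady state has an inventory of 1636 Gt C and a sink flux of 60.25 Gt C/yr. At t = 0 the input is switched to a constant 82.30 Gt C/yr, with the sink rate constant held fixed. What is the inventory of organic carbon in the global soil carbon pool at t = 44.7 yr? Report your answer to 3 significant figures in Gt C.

2120 Gt C

τ = M₀/F₀ = 1636/60.25 = 27.15 yr; rate constant k = 1/τ.
New steady state M_∞ = F₁/k = F₁·τ = 82.30 × 27.15 = 2234.7 Gt C.
M(t) = M_∞ + (M₀ − M_∞)·e^(−t/τ); t/τ = 44.7/27.15 = 1.646, so e^(−t/τ) = 0.1928.
M(t) = 2234.7 − 598.7 × 0.1928 = 2119.3 Gt C.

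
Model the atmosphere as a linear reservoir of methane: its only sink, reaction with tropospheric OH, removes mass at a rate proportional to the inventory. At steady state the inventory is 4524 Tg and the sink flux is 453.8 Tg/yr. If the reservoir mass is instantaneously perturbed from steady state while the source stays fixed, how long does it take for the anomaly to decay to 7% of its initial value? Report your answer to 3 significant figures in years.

26.5 yr

For a linear reservoir the anomaly decays as exp(−t/τ) with τ = M/F = 4524/453.8 = 9.969 yr.
exp(−t/τ) = 0.07 ⇒ t = −τ ln(0.07) = 9.969 × 2.659 = 26.51 yr.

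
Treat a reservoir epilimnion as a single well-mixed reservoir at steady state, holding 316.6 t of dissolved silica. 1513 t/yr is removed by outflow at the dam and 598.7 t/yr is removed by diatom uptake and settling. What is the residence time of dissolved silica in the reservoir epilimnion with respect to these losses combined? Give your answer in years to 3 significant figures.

Total removal = 1513 + 598.7 = 2111.7 t/yr.
τ = M / ΣF_out = 316.6 / 2111.7 = 0.1499 yr.

0.150 yr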